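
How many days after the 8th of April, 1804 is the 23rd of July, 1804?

April 1804: 30 − 8 = 22 days remain.
Then May (31), June (30): 31 + 30 = 61 days.
July 1–23, 1804: 23 days.
Total: 22 + 61 + 23 = 106 days.

106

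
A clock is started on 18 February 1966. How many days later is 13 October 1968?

Day-of-year of February 18, 1966: 49.
Day-of-year of October 13, 1968: 287.
1966 has 365 days, so 365 − 49 = 316 days remain in 1966.
Full years: 1967: 365. Sum = 365.
Total: 316 + 365 + 287 = 968 days.

968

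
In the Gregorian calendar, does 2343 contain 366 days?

2343 is not a leap year.

No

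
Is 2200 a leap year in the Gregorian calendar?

No

2200 is not a leap year (divisible by 100 but not 400).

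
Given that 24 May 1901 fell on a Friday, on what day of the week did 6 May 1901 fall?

Count forward from the earlier date (May 6, 1901) to the later (May 24, 1901):
Within May 1901: 24 − 6 = 18 days.
18 mod 7 = 4, so 4 days before Friday is Monday.

Monday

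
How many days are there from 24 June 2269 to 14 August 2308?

14295

From June 24, 2269 to June 24, 2308: 39 years, of which 9 contain a Feb 29 — 30×365 + 9×366 = 14244 days.
(2300 is not a leap year (divisible by 100 but not 400).)
June 2308: 30 − 24 = 6 days remain.
Then July (31): 31 days.
August 1–14, 2308: 14 days.
Residual: 51 days.
Total: 14295 days.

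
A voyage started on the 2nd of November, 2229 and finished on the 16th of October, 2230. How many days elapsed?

348

Day-of-year of November 2, 2229: 306.
Day-of-year of October 16, 2230: 289.
2229 has 365 days, so 365 − 306 = 59 days remain in 2229.
Total: 59 + 289 = 348 days.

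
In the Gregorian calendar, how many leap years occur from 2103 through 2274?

42

Years divisible by 4: 2104, 2108, …, 2272 — 43 in all.
Of these, 2200 is divisible by 100 but not 400, so not leap.
Leap years: 43 − 1 = 42.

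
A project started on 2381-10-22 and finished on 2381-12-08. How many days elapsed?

October 2381: 31 − 22 = 9 days remain.
Then November (30): 30 days.
December 1–8, 2381: 8 days.
Total: 9 + 30 + 8 = 47 days.

47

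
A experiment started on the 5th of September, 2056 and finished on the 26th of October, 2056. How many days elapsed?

September 2056: 30 − 5 = 25 days remain.
October 1–26, 2056: 26 days.
Total: 25 + 26 = 51 days.

51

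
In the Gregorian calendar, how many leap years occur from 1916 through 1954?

10

Years divisible by 4 in [1916, 1954]: 1916, 1920, 1924, 1928, 1932, 1936, 1940, 1944, 1948, 1952.
No century exceptions apply. Count: 10.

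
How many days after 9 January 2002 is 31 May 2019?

6351

From January 9, 2002 to January 9, 2019: 17 years, of which 4 contain a Feb 29 — 13×365 + 4×366 = 6209 days.
January 2019: 31 − 9 = 22 days remain.
Then February 2019 (28), March (31), April (30): 28 + 31 + 30 = 89 days.
May 1–31, 2019: 31 days.
Residual: 142 days.
Total: 6351 days.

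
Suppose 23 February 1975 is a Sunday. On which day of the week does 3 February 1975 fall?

Monday

Count forward from the earlier date (February 3, 1975) to the later (February 23, 1975):
Within February 1975: 23 − 3 = 20 days.
20 mod 7 = 6, so 6 days before Sunday is Monday.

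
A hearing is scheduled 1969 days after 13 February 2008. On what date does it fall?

5 July 2013

Count 1969 days after February 13, 2008:
February 13, 2008 → February 13, 2009: 366 days (2008 is a leap year).
February 13, 2009 → February 13, 2010: 365 days.
February 13, 2010 → February 13, 2011: 365 days.
February 13, 2011 → February 13, 2012: 365 days.
February 13, 2012 → February 13, 2013: 366 days (2012 is a leap year).
February 2013: 28 − 13 = 15 days remain (2013 is not a leap year, so February has 28 days).
Then March (31), April (30), May (31), June (30): 31 + 30 + 31 + 30 = 122 days.
July 1–5, 2013: 5 days.
Residual: 142 days.
Total: 1969 days.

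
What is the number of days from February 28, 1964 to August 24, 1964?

February 1964: 29 − 28 = 1 day remains (1964 is a leap year, so February has 29 days).
Then March (31), April (30), May (31), June (30), July (31): 31 + 30 + 31 + 30 + 31 = 153 days.
August 1–24, 1964: 24 days.
Total: 1 + 153 + 24 = 178 days.

178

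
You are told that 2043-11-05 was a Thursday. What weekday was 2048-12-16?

Wednesday

November 5, 2043 → November 5, 2044: 366 days (2044 is a leap year).
November 5, 2044 → November 5, 2045: 365 days.
November 5, 2045 → November 5, 2046: 365 days.
November 5, 2046 → November 5, 2047: 365 days.
November 5, 2047 → November 5, 2048: 366 days (2048 is a leap year).
November 2048: 30 − 5 = 25 days remain.
December 1–16, 2048: 16 days.
Residual: 41 days.
Total: 1868 days.
1868 mod 7 = 6, so 6 days after Thursday is Wednesday.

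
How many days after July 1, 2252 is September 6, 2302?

18328

Day-of-year of July 1, 2252: 183.
Day-of-year of September 6, 2302: 249.
2252 has 366 days, so 366 − 183 = 183 days remain in 2252.
Full years 2253–2301: 38 common + 11 leap = 38×365 + 11×366 = 17896 days.
Total: 183 + 17896 + 249 = 18328 days.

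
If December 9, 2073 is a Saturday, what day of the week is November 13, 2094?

Day-of-year of December 9, 2073: 343.
Day-of-year of November 13, 2094: 317.
2073 has 365 days, so 365 − 343 = 22 days remain in 2073.
Full years 2074–2093: 15 common + 5 leap = 15×365 + 5×366 = 7305 days.
Total: 22 + 7305 + 317 = 7644 days.
7644 is a multiple of 7, so November 13, 2094 falls on the same weekday: Saturday.

Saturday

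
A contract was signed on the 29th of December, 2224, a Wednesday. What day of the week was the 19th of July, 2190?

Count forward from the earlier date (July 19, 2190) to the later (December 29, 2224):
From July 19, 2190 to July 19, 2224: 34 years, of which 8 contain a Feb 29 — 26×365 + 8×366 = 12418 days.
(2200 is not a leap year (divisible by 100 but not 400).)
July 2224: 31 − 19 = 12 days remain.
Then August (31), September (30), October (31), November (30): 31 + 30 + 31 + 30 = 122 days.
December 1–29, 2224: 29 days.
Residual: 163 days.
Total: 12581 days.
12581 mod 7 = 2, so 2 days before Wednesday is Monday.

Monday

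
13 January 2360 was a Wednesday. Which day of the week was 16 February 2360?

Tuesday

January 2360: 31 − 13 = 18 days remain.
February 1–16, 2360: 16 days (2360 is a leap year).
Total: 18 + 16 = 34 days.
34 mod 7 = 6, so 6 days after Wednesday is Tuesday.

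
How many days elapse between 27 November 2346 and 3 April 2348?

493

Day-of-year of November 27, 2346: 331.
Day-of-year of April 3, 2348: 94.
2346 has 365 days, so 365 − 331 = 34 days remain in 2346.
Full years: 2347: 365. Sum = 365.
Total: 34 + 365 + 94 = 493 days.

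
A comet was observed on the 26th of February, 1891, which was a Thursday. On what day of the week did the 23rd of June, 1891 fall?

February 1891: 28 − 26 = 2 days remain (1891 is not a leap year, so February has 28 days).
Then March (31), April (30), May (31): 31 + 30 + 31 = 92 days.
June 1–23, 1891: 23 days.
Total: 2 + 92 + 23 = 117 days.
117 mod 7 = 5, so 5 days after Thursday is Tuesday.

Tuesday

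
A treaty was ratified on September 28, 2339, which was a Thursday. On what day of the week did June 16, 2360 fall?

Thursday

From September 28, 2339 to September 28, 2359: 20 years, of which 5 contain a Feb 29 — 15×365 + 5×366 = 7305 days.
September 2359: 30 − 28 = 2 days remain.
Then October (31), November (30), December (31), January (31), February 2360 (29), March (31), April (30), May (31): 31 + 30 + 31 + 31 + 29 + 31 + 30 + 31 = 244 days.
June 1–16, 2360: 16 days.
Residual: 262 days.
Total: 7567 days.
7567 is a multiple of 7, so June 16, 2360 falls on the same weekday: Thursday.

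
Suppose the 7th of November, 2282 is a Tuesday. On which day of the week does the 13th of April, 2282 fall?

Count forward from the earlier date (April 13, 2282) to the later (November 7, 2282):
April 2282: 30 − 13 = 17 days remain.
Then May (31), June (30), July (31), August (31), September (30), October (31): 31 + 30 + 31 + 31 + 30 + 31 = 184 days.
November 1–7, 2282: 7 days.
Total: 17 + 184 + 7 = 208 days.
208 mod 7 = 5, so 5 days before Tuesday is Thursday.

Thursday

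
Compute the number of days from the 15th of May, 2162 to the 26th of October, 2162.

May 2162: 31 − 15 = 16 days remain.
Then June (30), July (31), August (31), September (30): 30 + 31 + 31 + 30 = 122 days.
October 1–26, 2162: 26 days.
Total: 16 + 122 + 26 = 164 days.

164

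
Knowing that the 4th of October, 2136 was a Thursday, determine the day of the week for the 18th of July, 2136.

Count forward from the earlier date (July 18, 2136) to the later (October 4, 2136):
July 2136: 31 − 18 = 13 days remain.
Then August (31), September (30): 31 + 30 = 61 days.
October 1–4, 2136: 4 days.
Total: 13 + 61 + 4 = 78 days.
78 mod 7 = 1, so 1 day before Thursday is Wednesday.

Wednesday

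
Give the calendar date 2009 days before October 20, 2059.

April 20, 2054

Count 2009 days before October 20, 2059:
April 20, 2054 → April 20, 2055: 365 days.
April 20, 2055 → April 20, 2056: 366 days (2056 is a leap year).
April 20, 2056 → April 20, 2057: 365 days.
April 20, 2057 → April 20, 2058: 365 days.
April 20, 2058 → April 20, 2059: 365 days.
April 2059: 30 − 20 = 10 days remain.
Then May (31), June (30), July (31), August (31), September (30): 31 + 30 + 31 + 31 + 30 = 153 days.
October 1–20, 2059: 20 days.
Residual: 183 days.
Total: 2009 days.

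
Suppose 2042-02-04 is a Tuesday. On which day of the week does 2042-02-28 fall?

Within February 2042: 28 − 4 = 24 days.
24 mod 7 = 3, so 3 days after Tuesday is Friday.

Friday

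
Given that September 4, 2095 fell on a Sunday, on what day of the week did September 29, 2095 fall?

Within September 2095: 29 − 4 = 25 days.
25 mod 7 = 4, so 4 days after Sunday is Thursday.

Thursday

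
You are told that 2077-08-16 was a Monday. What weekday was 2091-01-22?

Monday

From August 16, 2077 to August 16, 2090: 13 years, of which 3 contain a Feb 29 — 10×365 + 3×366 = 4748 days.
August 2090: 31 − 16 = 15 days remain.
Then September (30), October (31), November (30), December (31): 30 + 31 + 30 + 31 = 122 days.
January 1–22, 2091: 22 days.
Residual: 159 days.
Total: 4907 days.
4907 is a multiple of 7, so 2091-01-22 falls on the same weekday: Monday.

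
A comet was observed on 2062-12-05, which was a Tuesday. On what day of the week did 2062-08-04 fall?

Count forward from the earlier date (August 4, 2062) to the later (December 5, 2062):
August 2062: 31 − 4 = 27 days remain.
Then September (30), October (31), November (30): 30 + 31 + 30 = 91 days.
December 1–5, 2062: 5 days.
Total: 27 + 91 + 5 = 123 days.
123 mod 7 = 4, so 4 days before Tuesday is Friday.

Friday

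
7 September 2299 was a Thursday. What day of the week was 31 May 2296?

Sunday

Count forward from the earlier date (May 31, 2296) to the later (September 7, 2299):
May 31, 2296 → May 31, 2297: 365 days.
May 31, 2297 → May 31, 2298: 365 days.
May 31, 2298 → May 31, 2299: 365 days.
May 2299: 31 − 31 = 0 days remain.
Then June (30), July (31), August (31): 30 + 31 + 31 = 92 days.
September 1–7, 2299: 7 days.
Residual: 99 days.
Total: 1194 days.
1194 mod 7 = 4, so 4 days before Thursday is Sunday.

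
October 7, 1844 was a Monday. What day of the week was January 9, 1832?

Monday

Count forward from the earlier date (January 9, 1832) to the later (October 7, 1844):
Day-of-year of January 9, 1832: 9.
Day-of-year of October 7, 1844: 281.
1832 has 366 days, so 366 − 9 = 357 days remain in 1832.
Full years 1833–1843: 9 common + 2 leap = 9×365 + 2×366 = 4017 days.
Total: 357 + 4017 + 281 = 4655 days.
4655 is a multiple of 7, so January 9, 1832 falls on the same weekday: Monday.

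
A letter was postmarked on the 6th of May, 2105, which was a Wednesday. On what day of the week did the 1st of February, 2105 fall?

Count forward from the earlier date (February 1, 2105) to the later (May 6, 2105):
February 2105: 28 − 1 = 27 days remain (2105 is not a leap year, so February has 28 days).
Then March (31), April (30): 31 + 30 = 61 days.
May 1–6, 2105: 6 days.
Total: 27 + 61 + 6 = 94 days.
94 mod 7 = 3, so 3 days before Wednesday is Sunday.

Sunday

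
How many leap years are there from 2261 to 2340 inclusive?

19

Years divisible by 4: 2264, 2268, …, 2340 — 20 in all.
Of these, 2300 is divisible by 100 but not 400, so not leap.
Leap years: 20 − 1 = 19.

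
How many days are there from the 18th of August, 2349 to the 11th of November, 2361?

4468

From August 18, 2349 to August 18, 2361: 12 years, of which 3 contain a Feb 29 — 9×365 + 3×366 = 4383 days.
August 2361: 31 − 18 = 13 days remain.
Then September (30), October (31): 30 + 31 = 61 days.
November 1–11, 2361: 11 days.
Residual: 85 days.
Total: 4468 days.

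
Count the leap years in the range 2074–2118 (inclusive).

Years divisible by 4 in [2074, 2118]: 2076, 2080, 2084, 2088, 2092, 2096, 2100, 2104, 2108, 2112, 2116.
Of these, 2100 is divisible by 100 but not 400, so not leap.
Leap years: 11 − 1 = 10.

10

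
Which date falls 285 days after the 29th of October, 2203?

the 9th of August, 2204

Count 285 days after October 29, 2203:
October 2203: 31 − 29 = 2 days remain.
Then 9 full months totalling 274 days.
August 1–9, 2204: 9 days.
Total: 2 + 274 + 9 = 285 days.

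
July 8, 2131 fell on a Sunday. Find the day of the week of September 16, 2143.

Monday

From July 8, 2131 to July 8, 2143: 12 years, of which 3 contain a Feb 29 — 9×365 + 3×366 = 4383 days.
July 2143: 31 − 8 = 23 days remain.
Then August (31): 31 days.
September 1–16, 2143: 16 days.
Residual: 70 days.
Total: 4453 days.
4453 mod 7 = 1, so 1 day after Sunday is Monday.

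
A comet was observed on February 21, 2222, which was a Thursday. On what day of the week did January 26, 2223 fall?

Day-of-year of February 21, 2222: 52.
Day-of-year of January 26, 2223: 26.
2222 has 365 days, so 365 − 52 = 313 days remain in 2222.
Total: 313 + 26 = 339 days.
339 mod 7 = 3, so 3 days after Thursday is Sunday.

Sunday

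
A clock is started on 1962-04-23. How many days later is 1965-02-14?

1028

Day-of-year of April 23, 1962: 113.
Day-of-year of February 14, 1965: 45.
1962 has 365 days, so 365 − 113 = 252 days remain in 1962.
Full years: 1963: 365; 1964: 366. Sum = 731.
Total: 252 + 731 + 45 = 1028 days.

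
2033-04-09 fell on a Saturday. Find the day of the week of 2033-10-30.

Sunday

April 2033: 30 − 9 = 21 days remain.
Then May (31), June (30), July (31), August (31), September (30): 31 + 30 + 31 + 31 + 30 = 153 days.
October 1–30, 2033: 30 days.
Total: 21 + 153 + 30 = 204 days.
204 mod 7 = 1, so 1 day after Saturday is Sunday.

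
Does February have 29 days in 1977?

1977 is not a leap year.

No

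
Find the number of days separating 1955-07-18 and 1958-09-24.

1164

July 18, 1955 → July 18, 1956: 366 days (1956 is a leap year).
July 18, 1956 → July 18, 1957: 365 days.
July 18, 1957 → July 18, 1958: 365 days.
July 1958: 31 − 18 = 13 days remain.
Then August (31): 31 days.
September 1–24, 1958: 24 days.
Residual: 68 days.
Total: 1164 days.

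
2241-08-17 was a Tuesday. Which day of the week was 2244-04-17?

Wednesday

Day-of-year of August 17, 2241: 229.
Day-of-year of April 17, 2244: 108.
2241 has 365 days, so 365 − 229 = 136 days remain in 2241.
Full years: 2242: 365; 2243: 365. Sum = 730.
Total: 136 + 730 + 108 = 974 days.
974 mod 7 = 1, so 1 day after Tuesday is Wednesday.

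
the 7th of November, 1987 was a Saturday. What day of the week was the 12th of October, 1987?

Count forward from the earlier date (October 12, 1987) to the later (November 7, 1987):
October 1987: 31 − 12 = 19 days remain.
November 1–7, 1987: 7 days.
Total: 19 + 7 = 26 days.
26 mod 7 = 5, so 5 days before Saturday is Monday.

Monday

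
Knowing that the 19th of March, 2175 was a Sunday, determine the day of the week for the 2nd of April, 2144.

Thursday

Count forward from the earlier date (April 2, 2144) to the later (March 19, 2175):
Day-of-year of April 2, 2144: 93.
Day-of-year of March 19, 2175: 78.
2144 has 366 days, so 366 − 93 = 273 days remain in 2144.
Full years 2145–2174: 23 common + 7 leap = 23×365 + 7×366 = 10957 days.
Total: 273 + 10957 + 78 = 11308 days.
11308 mod 7 = 3, so 3 days before Sunday is Thursday.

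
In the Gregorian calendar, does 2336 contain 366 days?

Yes

2336 is a leap year.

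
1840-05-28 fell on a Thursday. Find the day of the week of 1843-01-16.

May 28, 1840 → May 28, 1841: 365 days.
May 28, 1841 → May 28, 1842: 365 days.
May 1842: 31 − 28 = 3 days remain.
Then June (30), July (31), August (31), September (30), October (31), November (30), December (31): 30 + 31 + 31 + 30 + 31 + 30 + 31 = 214 days.
January 1–16, 1843: 16 days.
Residual: 233 days.
Total: 963 days.
963 mod 7 = 4, so 4 days after Thursday is Monday.

Monday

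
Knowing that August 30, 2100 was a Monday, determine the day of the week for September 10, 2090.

Count forward from the earlier date (September 10, 2090) to the later (August 30, 2100):
Day-of-year of September 10, 2090: 253.
Day-of-year of August 30, 2100: 242.
2090 has 365 days, so 365 − 253 = 112 days remain in 2090.
Full years 2091–2099: 7 common + 2 leap = 7×365 + 2×366 = 3287 days.
Total: 112 + 3287 + 242 = 3641 days.
3641 mod 7 = 1, so 1 day before Monday is Sunday.

Sunday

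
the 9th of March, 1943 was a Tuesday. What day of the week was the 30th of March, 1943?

Within March 1943: 30 − 9 = 21 days.
21 is a multiple of 7, so the 30th of March, 1943 falls on the same weekday: Tuesday.

Tuesday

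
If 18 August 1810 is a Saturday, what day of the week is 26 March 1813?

Friday

August 18, 1810 → August 18, 1811: 365 days.
August 18, 1811 → August 18, 1812: 366 days (1812 is a leap year).
August 1812: 31 − 18 = 13 days remain.
Then September (30), October (31), November (30), December (31), January (31), February 1813 (28): 30 + 31 + 30 + 31 + 31 + 28 = 181 days.
March 1–26, 1813: 26 days.
Residual: 220 days.
Total: 951 days.
951 mod 7 = 6, so 6 days after Saturday is Friday.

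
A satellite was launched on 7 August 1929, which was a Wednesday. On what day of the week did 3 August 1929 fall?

Saturday

Count forward from the earlier date (August 3, 1929) to the later (August 7, 1929):
Within August 1929: 7 − 3 = 4 days.
4 mod 7 = 4, so 4 days before Wednesday is Saturday.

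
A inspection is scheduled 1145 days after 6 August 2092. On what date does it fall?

25 September 2095

Count 1145 days after August 6, 2092:
August 6, 2092 → August 6, 2093: 365 days.
August 6, 2093 → August 6, 2094: 365 days.
August 6, 2094 → August 6, 2095: 365 days.
August 2095: 31 − 6 = 25 days remain.
September 1–25, 2095: 25 days.
Residual: 50 days.
Total: 1145 days.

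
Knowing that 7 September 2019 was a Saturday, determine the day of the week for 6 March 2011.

Sunday

Count forward from the earlier date (March 6, 2011) to the later (September 7, 2019):
Day-of-year of March 6, 2011: 65.
Day-of-year of September 7, 2019: 250.
2011 has 365 days, so 365 − 65 = 300 days remain in 2011.
Full years 2012–2018: 5 common + 2 leap = 5×365 + 2×366 = 2557 days.
Total: 300 + 2557 + 250 = 3107 days.
3107 mod 7 = 6, so 6 days before Saturday is Sunday.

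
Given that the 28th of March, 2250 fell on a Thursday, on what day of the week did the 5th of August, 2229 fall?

Wednesday

Count forward from the earlier date (August 5, 2229) to the later (March 28, 2250):
From August 5, 2229 to August 5, 2249: 20 years, of which 5 contain a Feb 29 — 15×365 + 5×366 = 7305 days.
August 2249: 31 − 5 = 26 days remain.
Then September (30), October (31), November (30), December (31), January (31), February 2250 (28): 30 + 31 + 30 + 31 + 31 + 28 = 181 days.
March 1–28, 2250: 28 days.
Residual: 235 days.
Total: 7540 days.
7540 mod 7 = 1, so 1 day before Thursday is Wednesday.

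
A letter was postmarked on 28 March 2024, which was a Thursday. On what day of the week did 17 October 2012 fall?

Count forward from the earlier date (October 17, 2012) to the later (March 28, 2024):
From October 17, 2012 to October 17, 2023: 11 years, of which 2 contain a Feb 29 — 9×365 + 2×366 = 4017 days.
October 2023: 31 − 17 = 14 days remain.
Then November (30), December (31), January (31), February 2024 (29): 30 + 31 + 31 + 29 = 121 days.
March 1–28, 2024: 28 days.
Residual: 163 days.
Total: 4180 days.
4180 mod 7 = 1, so 1 day before Thursday is Wednesday.

Wednesday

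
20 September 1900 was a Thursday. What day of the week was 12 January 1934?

Friday

Day-of-year of September 20, 1900: 263.
Day-of-year of January 12, 1934: 12.
1900 has 365 days, so 365 − 263 = 102 days remain in 1900.
Full years 1901–1933: 25 common + 8 leap = 25×365 + 8×366 = 12053 days.
Total: 102 + 12053 + 12 = 12167 days.
12167 mod 7 = 1, so 1 day after Thursday is Friday.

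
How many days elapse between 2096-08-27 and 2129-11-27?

12144

Day-of-year of August 27, 2096: 240.
Day-of-year of November 27, 2129: 331.
2096 has 366 days, so 366 − 240 = 126 days remain in 2096.
Full years 2097–2128: 25 common + 7 leap = 25×365 + 7×366 = 11687 days.
Total: 126 + 11687 + 331 = 12144 days.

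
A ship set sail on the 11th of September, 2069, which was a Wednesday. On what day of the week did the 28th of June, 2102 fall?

Wednesday

Day-of-year of September 11, 2069: 254.
Day-of-year of June 28, 2102: 179.
2069 has 365 days, so 365 − 254 = 111 days remain in 2069.
Full years 2070–2101: 25 common + 7 leap = 25×365 + 7×366 = 11687 days.
Total: 111 + 11687 + 179 = 11977 days.
11977 is a multiple of 7, so the 28th of June, 2102 falls on the same weekday: Wednesday.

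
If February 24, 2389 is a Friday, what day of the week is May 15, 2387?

Friday

Count forward from the earlier date (May 15, 2387) to the later (February 24, 2389):
May 2387: 31 − 15 = 16 days remain.
Then 20 full months totalling 611 days.
February 1–24, 2389: 24 days (2389 is not a leap year).
Total: 16 + 611 + 24 = 651 days.
651 is a multiple of 7, so May 15, 2387 falls on the same weekday: Friday.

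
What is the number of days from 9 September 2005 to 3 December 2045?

14695

From September 9, 2005 to September 9, 2045: 40 years, of which 10 contain a Feb 29 — 30×365 + 10×366 = 14610 days.
September 2045: 30 − 9 = 21 days remain.
Then October (31), November (30): 31 + 30 = 61 days.
December 1–3, 2045: 3 days.
Residual: 85 days.
Total: 14695 days.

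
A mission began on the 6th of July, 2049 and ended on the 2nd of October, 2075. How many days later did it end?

From July 6, 2049 to July 6, 2075: 26 years, of which 6 contain a Feb 29 — 20×365 + 6×366 = 9496 days.
July 2075: 31 − 6 = 25 days remain.
Then August (31), September (30): 31 + 30 = 61 days.
October 1–2, 2075: 2 days.
Residual: 88 days.
Total: 9584 days.

9584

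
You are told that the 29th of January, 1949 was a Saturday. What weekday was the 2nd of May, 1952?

Day-of-year of January 29, 1949: 29.
Day-of-year of May 2, 1952: 123.
1949 has 365 days, so 365 − 29 = 336 days remain in 1949.
Full years: 1950: 365; 1951: 365. Sum = 730.
Total: 336 + 730 + 123 = 1189 days.
1189 mod 7 = 6, so 6 days after Saturday is Friday.

Friday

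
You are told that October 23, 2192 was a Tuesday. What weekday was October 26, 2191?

Count forward from the earlier date (October 26, 2191) to the later (October 23, 2192):
October 2191: 31 − 26 = 5 days remain.
Then 11 full months totalling 335 days.
October 1–23, 2192: 23 days.
Residual: 363 days.
Total: 363 days.
363 mod 7 = 6, so 6 days before Tuesday is Wednesday.

Wednesday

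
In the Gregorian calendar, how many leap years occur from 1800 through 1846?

11

Years divisible by 4 in [1800, 1846]: 1800, 1804, 1808, 1812, 1816, 1820, 1824, 1828, 1832, 1836, 1840, 1844.
Of these, 1800 is divisible by 100 but not 400, so not leap.
Leap years: 12 − 1 = 11.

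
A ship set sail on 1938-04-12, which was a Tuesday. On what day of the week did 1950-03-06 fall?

Monday

Day-of-year of April 12, 1938: 102.
Day-of-year of March 6, 1950: 65.
1938 has 365 days, so 365 − 102 = 263 days remain in 1938.
Full years 1939–1949: 8 common + 3 leap = 8×365 + 3×366 = 4018 days.
Total: 263 + 4018 + 65 = 4346 days.
4346 mod 7 = 6, so 6 days after Tuesday is Monday.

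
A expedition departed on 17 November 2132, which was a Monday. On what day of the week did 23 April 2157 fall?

Saturday

From November 17, 2132 to November 17, 2156: 24 years, of which 6 contain a Feb 29 — 18×365 + 6×366 = 8766 days.
November 2156: 30 − 17 = 13 days remain.
Then December (31), January (31), February 2157 (28), March (31): 31 + 31 + 28 + 31 = 121 days.
April 1–23, 2157: 23 days.
Residual: 157 days.
Total: 8923 days.
8923 mod 7 = 5, so 5 days after Monday is Saturday.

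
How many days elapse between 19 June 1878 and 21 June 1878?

2

Within June 1878: 21 − 19 = 2 days.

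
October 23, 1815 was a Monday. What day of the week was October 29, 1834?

Wednesday

From October 23, 1815 to October 23, 1834: 19 years, of which 5 contain a Feb 29 — 14×365 + 5×366 = 6940 days.
Within October 1834: 29 − 23 = 6 days.
Total: 6946 days.
6946 mod 7 = 2, so 2 days after Monday is Wednesday.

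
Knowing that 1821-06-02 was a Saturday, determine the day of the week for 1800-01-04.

Count forward from the earlier date (January 4, 1800) to the later (June 2, 1821):
From January 4, 1800 to January 4, 1821: 21 years, of which 5 contain a Feb 29 — 16×365 + 5×366 = 7670 days.
(1800 is not a leap year (divisible by 100 but not 400).)
January 1821: 31 − 4 = 27 days remain.
Then February 1821 (28), March (31), April (30), May (31): 28 + 31 + 30 + 31 = 120 days.
June 1–2, 1821: 2 days.
Residual: 149 days.
Total: 7819 days.
7819 is a multiple of 7, so 1800-01-04 falls on the same weekday: Saturday.

Saturday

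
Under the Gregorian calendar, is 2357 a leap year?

No

2357 is not a leap year.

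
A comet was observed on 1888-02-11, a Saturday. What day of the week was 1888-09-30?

Sunday

February 1888: 29 − 11 = 18 days remain (1888 is a leap year, so February has 29 days).
Then March (31), April (30), May (31), June (30), July (31), August (31): 31 + 30 + 31 + 30 + 31 + 31 = 184 days.
September 1–30, 1888: 30 days.
Total: 18 + 184 + 30 = 232 days.
232 mod 7 = 1, so 1 day after Saturday is Sunday.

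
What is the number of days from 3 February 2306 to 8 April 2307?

February 3, 2306 → February 3, 2307: 365 days.
February 2307: 28 − 3 = 25 days remain (2307 is not a leap year, so February has 28 days).
Then March (31): 31 days.
April 1–8, 2307: 8 days.
Residual: 64 days.
Total: 429 days.

429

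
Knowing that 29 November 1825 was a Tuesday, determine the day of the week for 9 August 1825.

Count forward from the earlier date (August 9, 1825) to the later (November 29, 1825):
August 1825: 31 − 9 = 22 days remain.
Then September (30), October (31): 30 + 31 = 61 days.
November 1–29, 1825: 29 days.
Total: 22 + 61 + 29 = 112 days.
112 is a multiple of 7, so 9 August 1825 falls on the same weekday: Tuesday.

Tuesday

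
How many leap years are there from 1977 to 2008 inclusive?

Years divisible by 4 in [1977, 2008]: 1980, 1984, 1988, 1992, 1996, 2000, 2004, 2008.
2000 is divisible by 400, so still leap.
No century exceptions apply. Count: 8.

8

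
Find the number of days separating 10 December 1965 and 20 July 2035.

25424

From December 10, 1965 to December 10, 2034: 69 years, of which 17 contain a Feb 29 — 52×365 + 17×366 = 25202 days.
(2000 is a leap year (divisible by 400).)
December 2034: 31 − 10 = 21 days remain.
Then January (31), February 2035 (28), March (31), April (30), May (31), June (30): 31 + 28 + 31 + 30 + 31 + 30 = 181 days.
July 1–20, 2035: 20 days.
Residual: 222 days.
Total: 25424 days.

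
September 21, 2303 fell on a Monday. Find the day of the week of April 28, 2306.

Saturday

Day-of-year of September 21, 2303: 264.
Day-of-year of April 28, 2306: 118.
2303 has 365 days, so 365 − 264 = 101 days remain in 2303.
Full years: 2304: 366; 2305: 365. Sum = 731.
Total: 101 + 731 + 118 = 950 days.
950 mod 7 = 5, so 5 days after Monday is Saturday.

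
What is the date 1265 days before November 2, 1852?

May 17, 1849

Count 1265 days before November 2, 1852:
May 17, 1849 → May 17, 1850: 365 days.
May 17, 1850 → May 17, 1851: 365 days.
May 17, 1851 → May 17, 1852: 366 days (1852 is a leap year).
May 1852: 31 − 17 = 14 days remain.
Then June (30), July (31), August (31), September (30), October (31): 30 + 31 + 31 + 30 + 31 = 153 days.
November 1–2, 1852: 2 days.
Residual: 169 days.
Total: 1265 days.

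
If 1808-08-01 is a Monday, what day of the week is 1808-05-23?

Monday

Count forward from the earlier date (May 23, 1808) to the later (August 1, 1808):
May 1808: 31 − 23 = 8 days remain.
Then June (30), July (31): 30 + 31 = 61 days.
August 1, 1808: 1 day.
Total: 8 + 61 + 1 = 70 days.
70 is a multiple of 7, so 1808-05-23 falls on the same weekday: Monday.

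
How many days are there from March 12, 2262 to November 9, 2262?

242

March 2262: 31 − 12 = 19 days remain.
Then April (30), May (31), June (30), July (31), August (31), September (30), October (31): 30 + 31 + 30 + 31 + 31 + 30 + 31 = 214 days.
November 1–9, 2262: 9 days.
Total: 19 + 214 + 9 = 242 days.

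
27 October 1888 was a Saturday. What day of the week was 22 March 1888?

Count forward from the earlier date (March 22, 1888) to the later (October 27, 1888):
March 1888: 31 − 22 = 9 days remain.
Then April (30), May (31), June (30), July (31), August (31), September (30): 30 + 31 + 30 + 31 + 31 + 30 = 183 days.
October 1–27, 1888: 27 days.
Total: 9 + 183 + 27 = 219 days.
219 mod 7 = 2, so 2 days before Saturday is Thursday.

Thursday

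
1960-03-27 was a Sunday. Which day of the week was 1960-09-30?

Friday

March 1960: 31 − 27 = 4 days remain.
Then April (30), May (31), June (30), July (31), August (31): 30 + 31 + 30 + 31 + 31 = 153 days.
September 1–30, 1960: 30 days.
Total: 4 + 153 + 30 = 187 days.
187 mod 7 = 5, so 5 days after Sunday is Friday.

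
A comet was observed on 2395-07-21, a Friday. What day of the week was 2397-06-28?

Saturday

Day-of-year of July 21, 2395: 202.
Day-of-year of June 28, 2397: 179.
2395 has 365 days, so 365 − 202 = 163 days remain in 2395.
Full years: 2396: 366. Sum = 366.
Total: 163 + 366 + 179 = 708 days.
708 mod 7 = 1, so 1 day after Friday is Saturday.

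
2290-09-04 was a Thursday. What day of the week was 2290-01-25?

Saturday

Count forward from the earlier date (January 25, 2290) to the later (September 4, 2290):
January 2290: 31 − 25 = 6 days remain.
Then February 2290 (28), March (31), April (30), May (31), June (30), July (31), August (31): 28 + 31 + 30 + 31 + 30 + 31 + 31 = 212 days.
September 1–4, 2290: 4 days.
Total: 6 + 212 + 4 = 222 days.
222 mod 7 = 5, so 5 days before Thursday is Saturday.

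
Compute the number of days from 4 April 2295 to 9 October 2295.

188

April 2295: 30 − 4 = 26 days remain.
Then May (31), June (30), July (31), August (31), September (30): 31 + 30 + 31 + 31 + 30 = 153 days.
October 1–9, 2295: 9 days.
Total: 26 + 153 + 9 = 188 days.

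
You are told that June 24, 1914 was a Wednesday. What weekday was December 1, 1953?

Day-of-year of June 24, 1914: 175.
Day-of-year of December 1, 1953: 335.
1914 has 365 days, so 365 − 175 = 190 days remain in 1914.
Full years 1915–1952: 28 common + 10 leap = 28×365 + 10×366 = 13880 days.
Total: 190 + 13880 + 335 = 14405 days.
14405 mod 7 = 6, so 6 days after Wednesday is Tuesday.

Tuesday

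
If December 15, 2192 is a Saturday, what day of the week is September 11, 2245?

Thursday

Day-of-year of December 15, 2192: 350.
Day-of-year of September 11, 2245: 254.
2192 has 366 days, so 366 − 350 = 16 days remain in 2192.
Full years 2193–2244: 40 common + 12 leap = 40×365 + 12×366 = 18992 days.
Total: 16 + 18992 + 254 = 19262 days.
19262 mod 7 = 5, so 5 days after Saturday is Thursday.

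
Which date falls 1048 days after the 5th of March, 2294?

the 16th of January, 2297

Count 1048 days after March 5, 2294:
Day-of-year of March 5, 2294: 64.
Day-of-year of January 16, 2297: 16.
2294 has 365 days, so 365 − 64 = 301 days remain in 2294.
Full years: 2295: 365; 2296: 366. Sum = 731.
Total: 301 + 731 + 16 = 1048 days.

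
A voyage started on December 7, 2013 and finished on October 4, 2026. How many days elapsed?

From December 7, 2013 to December 7, 2025: 12 years, of which 3 contain a Feb 29 — 9×365 + 3×366 = 4383 days.
December 2025: 31 − 7 = 24 days remain.
Then 9 full months totalling 273 days.
October 1–4, 2026: 4 days.
Residual: 301 days.
Total: 4684 days.

4684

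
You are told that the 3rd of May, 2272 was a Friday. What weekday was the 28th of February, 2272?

Count forward from the earlier date (February 28, 2272) to the later (May 3, 2272):
February 2272: 29 − 28 = 1 day remains (2272 is a leap year, so February has 29 days).
Then March (31), April (30): 31 + 30 = 61 days.
May 1–3, 2272: 3 days.
Total: 1 + 61 + 3 = 65 days.
65 mod 7 = 2, so 2 days before Friday is Wednesday.

Wednesday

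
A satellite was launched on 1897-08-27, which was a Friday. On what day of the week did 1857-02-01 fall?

Count forward from the earlier date (February 1, 1857) to the later (August 27, 1897):
From February 1, 1857 to February 1, 1897: 40 years, of which 10 contain a Feb 29 — 30×365 + 10×366 = 14610 days.
February 1897: 28 − 1 = 27 days remain (1897 is not a leap year, so February has 28 days).
Then March (31), April (30), May (31), June (30), July (31): 31 + 30 + 31 + 30 + 31 = 153 days.
August 1–27, 1897: 27 days.
Residual: 207 days.
Total: 14817 days.
14817 mod 7 = 5, so 5 days before Friday is Sunday.

Sunday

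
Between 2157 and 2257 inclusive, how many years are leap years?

Years divisible by 4: 2160, 2164, …, 2256 — 25 in all.
Of these, 2200 is divisible by 100 but not 400, so not leap.
Leap years: 25 − 1 = 24.

24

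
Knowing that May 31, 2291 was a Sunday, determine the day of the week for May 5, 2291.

Tuesday

Count forward from the earlier date (May 5, 2291) to the later (May 31, 2291):
Within May 2291: 31 − 5 = 26 days.
26 mod 7 = 5, so 5 days before Sunday is Tuesday.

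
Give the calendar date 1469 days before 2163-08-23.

2159-08-15

Count 1469 days before August 23, 2163:
Day-of-year of August 15, 2159: 227.
Day-of-year of August 23, 2163: 235.
2159 has 365 days, so 365 − 227 = 138 days remain in 2159.
Full years: 2160: 366; 2161: 365; 2162: 365. Sum = 1096.
Total: 138 + 1096 + 235 = 1469 days.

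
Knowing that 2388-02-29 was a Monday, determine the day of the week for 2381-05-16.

Saturday

Count forward from the earlier date (May 16, 2381) to the later (February 29, 2388):
Day-of-year of May 16, 2381: 136.
Day-of-year of February 29, 2388: 60.
2381 has 365 days, so 365 − 136 = 229 days remain in 2381.
Full years: 2382: 365; 2383: 365; 2384: 366; 2385: 365; 2386: 365; 2387: 365. Sum = 2191.
Total: 229 + 2191 + 60 = 2480 days.
2480 mod 7 = 2, so 2 days before Monday is Saturday.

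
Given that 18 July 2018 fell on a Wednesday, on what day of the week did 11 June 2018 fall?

Count forward from the earlier date (June 11, 2018) to the later (July 18, 2018):
June 2018: 30 − 11 = 19 days remain.
July 1–18, 2018: 18 days.
Total: 19 + 18 = 37 days.
37 mod 7 = 2, so 2 days before Wednesday is Monday.

Monday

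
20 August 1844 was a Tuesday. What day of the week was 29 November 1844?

August 1844: 31 − 20 = 11 days remain.
Then September (30), October (31): 30 + 31 = 61 days.
November 1–29, 1844: 29 days.
Total: 11 + 61 + 29 = 101 days.
101 mod 7 = 3, so 3 days after Tuesday is Friday.

Friday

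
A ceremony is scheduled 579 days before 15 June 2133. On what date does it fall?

14 November 2131

Count 579 days before June 15, 2133:
November 2131: 30 − 14 = 16 days remain.
Then 18 full months totalling 548 days.
June 1–15, 2133: 15 days.
Total: 16 + 548 + 15 = 579 days.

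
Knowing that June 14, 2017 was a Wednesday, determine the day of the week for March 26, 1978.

Sunday

Count forward from the earlier date (March 26, 1978) to the later (June 14, 2017):
Day-of-year of March 26, 1978: 85.
Day-of-year of June 14, 2017: 165.
1978 has 365 days, so 365 − 85 = 280 days remain in 1978.
Full years 1979–2016: 28 common + 10 leap = 28×365 + 10×366 = 13880 days.
Total: 280 + 13880 + 165 = 14325 days.
14325 mod 7 = 3, so 3 days before Wednesday is Sunday.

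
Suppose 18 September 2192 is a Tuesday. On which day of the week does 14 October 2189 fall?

Wednesday

Count forward from the earlier date (October 14, 2189) to the later (September 18, 2192):
Day-of-year of October 14, 2189: 287.
Day-of-year of September 18, 2192: 262.
2189 has 365 days, so 365 − 287 = 78 days remain in 2189.
Full years: 2190: 365; 2191: 365. Sum = 730.
Total: 78 + 730 + 262 = 1070 days.
1070 mod 7 = 6, so 6 days before Tuesday is Wednesday.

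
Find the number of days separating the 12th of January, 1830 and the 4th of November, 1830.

296

January 1830: 31 − 12 = 19 days remain.
Then 9 full months totalling 273 days.
November 1–4, 1830: 4 days.
Total: 19 + 273 + 4 = 296 days.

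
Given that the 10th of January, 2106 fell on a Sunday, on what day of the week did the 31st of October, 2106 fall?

Sunday

January 2106: 31 − 10 = 21 days remain.
Then February 2106 (28), March (31), April (30), May (31), June (30), July (31), August (31), September (30): 28 + 31 + 30 + 31 + 30 + 31 + 31 + 30 = 242 days.
October 1–31, 2106: 31 days.
Total: 21 + 242 + 31 = 294 days.
294 is a multiple of 7, so the 31st of October, 2106 falls on the same weekday: Sunday.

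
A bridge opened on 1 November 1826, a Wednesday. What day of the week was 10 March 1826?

Friday

Count forward from the earlier date (March 10, 1826) to the later (November 1, 1826):
March 1826: 31 − 10 = 21 days remain.
Then April (30), May (31), June (30), July (31), August (31), September (30), October (31): 30 + 31 + 30 + 31 + 31 + 30 + 31 = 214 days.
November 1, 1826: 1 day.
Total: 21 + 214 + 1 = 236 days.
236 mod 7 = 5, so 5 days before Wednesday is Friday.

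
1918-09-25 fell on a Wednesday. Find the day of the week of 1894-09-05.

Wednesday

Count forward from the earlier date (September 5, 1894) to the later (September 25, 1918):
Day-of-year of September 5, 1894: 248.
Day-of-year of September 25, 1918: 268.
1894 has 365 days, so 365 − 248 = 117 days remain in 1894.
Full years 1895–1917: 18 common + 5 leap = 18×365 + 5×366 = 8400 days.
Total: 117 + 8400 + 268 = 8785 days.
8785 is a multiple of 7, so 1894-09-05 falls on the same weekday: Wednesday.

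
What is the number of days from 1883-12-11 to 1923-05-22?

14406

From December 11, 1883 to December 11, 1922: 39 years, of which 9 contain a Feb 29 — 30×365 + 9×366 = 14244 days.
(1900 is not a leap year (divisible by 100 but not 400).)
December 1922: 31 − 11 = 20 days remain.
Then January (31), February 1923 (28), March (31), April (30): 31 + 28 + 31 + 30 = 120 days.
May 1–22, 1923: 22 days.
Residual: 162 days.
Total: 14406 days.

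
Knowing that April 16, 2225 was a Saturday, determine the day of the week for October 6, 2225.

Thursday

April 2225: 30 − 16 = 14 days remain.
Then May (31), June (30), July (31), August (31), September (30): 31 + 30 + 31 + 31 + 30 = 153 days.
October 1–6, 2225: 6 days.
Total: 14 + 153 + 6 = 173 days.
173 mod 7 = 5, so 5 days after Saturday is Thursday.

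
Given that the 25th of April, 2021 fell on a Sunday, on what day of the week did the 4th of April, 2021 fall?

Sunday

Count forward from the earlier date (April 4, 2021) to the later (April 25, 2021):
Within April 2021: 25 − 4 = 21 days.
21 is a multiple of 7, so the 4th of April, 2021 falls on the same weekday: Sunday.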